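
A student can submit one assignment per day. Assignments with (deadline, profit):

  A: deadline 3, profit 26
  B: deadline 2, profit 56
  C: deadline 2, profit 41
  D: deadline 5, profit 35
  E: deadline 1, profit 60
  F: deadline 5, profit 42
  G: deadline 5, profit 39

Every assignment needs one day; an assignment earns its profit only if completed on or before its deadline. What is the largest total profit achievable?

Take jobs in profit order; each goes to the latest open slot no later than its deadline.
Profit order: E=60 B=56 F=42 C=41 G=39 D=35 A=26
Assign: E→slot 1, B→slot 2, F→slot 5, C skipped, G→slot 4, D→slot 3, A skipped.
Slots: [1:E] [2:B] [3:D] [4:G] [5:F]
Profit = 60 + 56 + 35 + 39 + 42 = 232

232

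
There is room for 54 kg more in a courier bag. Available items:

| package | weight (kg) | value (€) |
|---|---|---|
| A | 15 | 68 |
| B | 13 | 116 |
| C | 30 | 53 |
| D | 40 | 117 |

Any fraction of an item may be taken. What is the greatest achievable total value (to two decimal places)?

260.05

Ratios (sorted): B 8.92, A 4.53, D 2.92, C 1.77
take B (13 @ 116); take A (15 @ 68); take 26/40 of D → 76.05. Capacity used 54/54.
Total value = 260.05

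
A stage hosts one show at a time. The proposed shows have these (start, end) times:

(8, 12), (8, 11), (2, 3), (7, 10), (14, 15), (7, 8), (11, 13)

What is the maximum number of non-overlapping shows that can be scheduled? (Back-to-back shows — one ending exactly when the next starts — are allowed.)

5

Sorted by end: (2,3)  (7,8)  (7,10)  (8,11)  (8,12)  (11,13)  (14,15)
take (2,3); take (7,8); skip (7,10); take (8,11); take (11,13); take (14,15).
Selected 5 shows.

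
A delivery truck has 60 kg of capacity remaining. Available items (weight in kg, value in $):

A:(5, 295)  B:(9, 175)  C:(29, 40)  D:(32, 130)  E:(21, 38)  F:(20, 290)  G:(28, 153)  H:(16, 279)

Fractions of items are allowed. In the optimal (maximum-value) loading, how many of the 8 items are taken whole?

4

Greedy by value/weight ratio, highest first.
Order: A (295/5=59.00) > B (175/9=19.44) > H (279/16=17.44) > F (290/20=14.50) > G (153/28=5.46) > D (130/32=4.06) > E (38/21=1.81) > C (40/29=1.38)
Fill: take A (5 @ 295) → take B (9 @ 175) → take H (16 @ 279) → take F (20 @ 290) → take 10/28 of G → 54.64; 60/60 used.
4 item(s) taken whole; one partial (take 10/28 of G).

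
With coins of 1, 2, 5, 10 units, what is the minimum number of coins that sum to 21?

Use the largest denomination that fits, subtract, and repeat.
21 = 2×10 + 1×1
Total coins = 2 + 1 = 3

3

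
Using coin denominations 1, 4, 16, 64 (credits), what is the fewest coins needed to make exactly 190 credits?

Greedy: take as many of the largest coin as possible, then repeat with the remainder.
190 = 2×64 + 3×16 + 3×4 + 2×1
Total coins = 2 + 3 + 3 + 2 = 10

10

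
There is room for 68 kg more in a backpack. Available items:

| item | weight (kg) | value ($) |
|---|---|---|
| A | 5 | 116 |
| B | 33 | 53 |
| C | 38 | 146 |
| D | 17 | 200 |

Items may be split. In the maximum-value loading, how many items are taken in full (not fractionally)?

Sort by value per unit weight and fill in that order.
Order: A (116/5=23.20) > D (200/17=11.76) > C (146/38=3.84) > B (53/33=1.61)
Fill: take A (5 @ 116) → take D (17 @ 200) → take C (38 @ 146) → take 8/33 of B → 12.85; 68/68 used.
3 item(s) taken whole; one partial (take 8/33 of B).

3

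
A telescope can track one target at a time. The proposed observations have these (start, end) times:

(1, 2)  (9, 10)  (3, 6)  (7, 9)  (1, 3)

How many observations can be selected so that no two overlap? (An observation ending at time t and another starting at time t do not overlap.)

4

By end time: (1,2), (1,3), (3,6), (7,9), (9,10).
Pick (1,2); next start ≥ 2 → (3,6); next start ≥ 6 → (7,9); next start ≥ 9 → (9,10).
Selected 4 observations.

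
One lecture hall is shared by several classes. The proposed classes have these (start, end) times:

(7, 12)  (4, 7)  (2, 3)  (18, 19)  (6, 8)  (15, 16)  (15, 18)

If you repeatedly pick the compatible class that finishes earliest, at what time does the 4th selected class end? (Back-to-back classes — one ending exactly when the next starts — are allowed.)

Sorted by end: (2,3)  (4,7)  (6,8)  (7,12)  (15,16)  (15,18)  (18,19)
take (2,3); take (4,7); take (7,12); take (15,16); skip (15,18); take (18,19).
Selected: (2,3) (4,7) (7,12) (15,16) (18,19)

16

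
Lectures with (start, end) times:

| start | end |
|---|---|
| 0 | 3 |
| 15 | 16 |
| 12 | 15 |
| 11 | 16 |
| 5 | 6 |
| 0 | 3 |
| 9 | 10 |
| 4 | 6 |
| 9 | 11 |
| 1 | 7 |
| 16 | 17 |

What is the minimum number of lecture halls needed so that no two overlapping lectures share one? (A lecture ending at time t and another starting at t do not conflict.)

Events (time:±→running): 0:+→1 0:+→2 1:+→3 … peak 3.

3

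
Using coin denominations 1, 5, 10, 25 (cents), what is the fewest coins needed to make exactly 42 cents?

5

Greedy: take as many of the largest coin as possible, then repeat with the remainder.
42 − 1×25→17 − 1×10→7 − 1×5→2 − 2×1→0
Total coins = 1 + 1 + 1 + 2 = 5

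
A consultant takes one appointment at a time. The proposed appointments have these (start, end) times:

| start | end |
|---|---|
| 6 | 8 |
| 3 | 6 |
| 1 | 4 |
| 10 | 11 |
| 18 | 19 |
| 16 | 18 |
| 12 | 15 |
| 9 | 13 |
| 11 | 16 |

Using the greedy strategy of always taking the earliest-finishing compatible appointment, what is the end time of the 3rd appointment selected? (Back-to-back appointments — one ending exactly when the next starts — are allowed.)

By end time: (1,4), (3,6), (6,8), (10,11), (9,13), (12,15), (11,16), (16,18), (18,19).
Pick (1,4); next start ≥ 4 → (6,8); next start ≥ 8 → (10,11); next start ≥ 11 → (12,15); next start ≥ 15 → (16,18); next start ≥ 18 → (18,19).
Selected: (1,4) (6,8) (10,11) (12,15) (16,18) (18,19)

11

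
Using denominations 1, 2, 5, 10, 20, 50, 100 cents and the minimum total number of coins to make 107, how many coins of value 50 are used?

0

Greedy: take as many of the largest coin as possible, then repeat with the remainder.
107 − 1×100→7 − 1×5→2 − 1×2→0
Count of 50: 0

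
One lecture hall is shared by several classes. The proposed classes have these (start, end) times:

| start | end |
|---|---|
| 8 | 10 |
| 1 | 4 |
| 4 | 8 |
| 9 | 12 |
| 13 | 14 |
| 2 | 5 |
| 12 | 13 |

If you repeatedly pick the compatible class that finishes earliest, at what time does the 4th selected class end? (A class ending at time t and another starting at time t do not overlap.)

Order by finish time; keep every interval that doesn't clash with the previous kept one.
Sorted by end: (1,4)  (2,5)  (4,8)  (8,10)  (9,12)  (12,13)  (13,14)
take (1,4); take (4,8); take (8,10); take (12,13); take (13,14).
Selected: (1,4) (4,8) (8,10) (12,13) (13,14)

13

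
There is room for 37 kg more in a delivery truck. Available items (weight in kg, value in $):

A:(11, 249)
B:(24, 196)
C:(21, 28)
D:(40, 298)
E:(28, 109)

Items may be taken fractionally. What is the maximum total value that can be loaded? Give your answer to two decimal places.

Order: A (249/11=22.64) > B (196/24=8.17) > D (298/40=7.45) > E (109/28=3.89) > C (28/21=1.33)
Fill: take A (11 @ 249) → take B (24 @ 196) → take 2/40 of D → 14.90; 37/37 used.
Total value = 459.90

459.90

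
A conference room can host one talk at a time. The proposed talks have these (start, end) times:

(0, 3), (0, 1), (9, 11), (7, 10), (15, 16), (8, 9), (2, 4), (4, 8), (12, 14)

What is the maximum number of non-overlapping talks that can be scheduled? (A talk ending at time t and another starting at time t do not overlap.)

Sort by end time and greedily take each interval whose start is ≥ the last chosen end.
By end time: (0,1), (0,3), (2,4), (4,8), (8,9), (7,10), (9,11), (12,14), (15,16).
Pick (0,1); next start ≥ 1 → (2,4); next start ≥ 4 → (4,8); next start ≥ 8 → (8,9); next start ≥ 9 → (9,11); next start ≥ 11 → (12,14); next start ≥ 14 → (15,16).
Selected 7 talks.

7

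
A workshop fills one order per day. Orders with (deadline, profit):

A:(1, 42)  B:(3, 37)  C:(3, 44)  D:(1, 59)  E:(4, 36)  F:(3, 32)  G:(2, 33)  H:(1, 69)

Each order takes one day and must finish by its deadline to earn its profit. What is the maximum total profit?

Take jobs in profit order; each goes to the latest open slot no later than its deadline.
Profit order: H=69 D=59 C=44 A=42 B=37 E=36 G=33 F=32
Assign: H→slot 1, D skipped, C→slot 3, A skipped, B→slot 2, E→slot 4, G skipped, F skipped.
Slots: [1:H] [2:B] [3:C] [4:E]
Profit = 69 + 37 + 44 + 36 = 186

186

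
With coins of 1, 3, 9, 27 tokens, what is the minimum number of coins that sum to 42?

4

42 = 1×27 + 1×9 + 2×3
Total coins = 1 + 1 + 2 = 4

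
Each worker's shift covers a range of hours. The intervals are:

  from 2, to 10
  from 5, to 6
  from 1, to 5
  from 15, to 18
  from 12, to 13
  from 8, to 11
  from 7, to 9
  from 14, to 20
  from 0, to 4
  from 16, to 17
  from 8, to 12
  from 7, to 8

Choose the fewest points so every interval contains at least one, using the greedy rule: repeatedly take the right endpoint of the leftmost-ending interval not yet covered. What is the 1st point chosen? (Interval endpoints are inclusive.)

4

Sort by right endpoint; whenever an interval is uncovered, place a point at its right end.
Sorted: [0,4] [1,5] [5,6] [7,8] [7,9] [2,10] [8,11] [8,12] [12,13] [16,17] [15,18] [14,20]
{[0,4],[1,5]} hit by 4; {[5,6]} hit by 6; {[7,8],[7,9],[2,10],[8,11],[8,12]} hit by 8; {[12,13]} hit by 13; {[16,17],[15,18],[14,20]} hit by 17.
Points: 4, 6, 8, 13, 17 (5 total).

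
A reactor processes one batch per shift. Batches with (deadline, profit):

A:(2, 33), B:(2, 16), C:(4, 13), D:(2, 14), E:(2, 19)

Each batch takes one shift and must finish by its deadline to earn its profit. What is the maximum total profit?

65

By profit: A(d2,33), E(d2,19), B(d2,16), D(d2,14), C(d4,13)
A→slot 2; E→slot 1; B skipped; D skipped; C→slot 4.
Profit = 19 + 33 + 13 = 65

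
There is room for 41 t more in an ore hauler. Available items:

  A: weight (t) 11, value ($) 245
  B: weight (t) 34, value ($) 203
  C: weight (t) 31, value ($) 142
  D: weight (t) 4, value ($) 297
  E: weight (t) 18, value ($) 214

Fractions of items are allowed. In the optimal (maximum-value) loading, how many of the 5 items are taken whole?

3

Order: D (297/4=74.25) > A (245/11=22.27) > E (214/18=11.89) > B (203/34=5.97) > C (142/31=4.58)
Fill: take D (4 @ 297) → take A (11 @ 245) → take E (18 @ 214) → take 8/34 of B → 47.76; 41/41 used.
3 item(s) taken whole; one partial (take 8/34 of B).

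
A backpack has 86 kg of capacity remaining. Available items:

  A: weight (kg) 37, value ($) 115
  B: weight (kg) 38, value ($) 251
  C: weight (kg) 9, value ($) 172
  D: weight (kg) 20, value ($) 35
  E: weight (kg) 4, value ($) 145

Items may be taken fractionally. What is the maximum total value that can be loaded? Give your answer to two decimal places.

Sort by value per unit weight and fill in that order.
Order: E (145/4=36.25) > C (172/9=19.11) > B (251/38=6.61) > A (115/37=3.11) > D (35/20=1.75)
Fill: take E (4 @ 145) → take C (9 @ 172) → take B (38 @ 251) → take 35/37 of A → 108.78; 86/86 used.
Total value = 676.78

676.78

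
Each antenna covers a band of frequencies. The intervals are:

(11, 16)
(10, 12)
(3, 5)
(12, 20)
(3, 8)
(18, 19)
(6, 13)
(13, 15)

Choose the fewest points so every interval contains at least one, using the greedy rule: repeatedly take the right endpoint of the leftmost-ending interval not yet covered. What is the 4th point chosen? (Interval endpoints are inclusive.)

Sort by right endpoint; whenever an interval is uncovered, place a point at its right end.
Sorted: [3,5] [3,8] [10,12] [6,13] [13,15] [11,16] [18,19] [12,20]
{[3,5],[3,8]} hit by 5; {[10,12],[6,13]} hit by 12; {[13,15],[11,16]} hit by 15; {[18,19],[12,20]} hit by 19.
Points: 5, 12, 15, 19 (4 total).

19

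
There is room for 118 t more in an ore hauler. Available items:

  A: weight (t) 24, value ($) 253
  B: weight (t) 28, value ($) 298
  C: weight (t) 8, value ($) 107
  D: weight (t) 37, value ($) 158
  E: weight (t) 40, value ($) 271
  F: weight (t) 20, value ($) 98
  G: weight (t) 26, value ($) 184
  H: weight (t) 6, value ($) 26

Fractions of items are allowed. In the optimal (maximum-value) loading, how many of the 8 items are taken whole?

4

Sort by value per unit weight and fill in that order.
Ratios (sorted): C 13.38, B 10.64, A 10.54, G 7.08, E 6.78, F 4.90, H 4.33, D 4.27
take C (8 @ 107); take B (28 @ 298); take A (24 @ 253); take G (26 @ 184); take 32/40 of E → 216.80. Capacity used 118/118.
4 item(s) taken whole; one partial (take 32/40 of E).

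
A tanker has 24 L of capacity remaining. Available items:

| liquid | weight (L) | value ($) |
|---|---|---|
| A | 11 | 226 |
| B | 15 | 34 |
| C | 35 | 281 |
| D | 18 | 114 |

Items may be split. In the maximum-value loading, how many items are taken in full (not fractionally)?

Sort by value per unit weight and fill in that order.
Order: A (226/11=20.55) > C (281/35=8.03) > D (114/18=6.33) > B (34/15=2.27)
Fill: take A (11 @ 226) → take 13/35 of C → 104.37; 24/24 used.
1 item(s) taken whole; one partial (take 13/35 of C).

1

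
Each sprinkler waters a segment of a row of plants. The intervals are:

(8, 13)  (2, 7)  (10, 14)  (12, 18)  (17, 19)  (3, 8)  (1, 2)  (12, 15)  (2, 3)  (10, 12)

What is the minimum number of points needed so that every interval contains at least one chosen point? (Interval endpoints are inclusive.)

Sort by right endpoint; whenever an interval is uncovered, place a point at its right end.
By right end: [1,2]  [2,3]  [2,7]  [3,8]  [10,12]  [8,13]  [10,14]  [12,15]  [12,18]  [17,19]
[1,2] uncovered → point at 2; [3,8] uncovered → point at 8; [10,12] uncovered → point at 12; [17,19] uncovered → point at 19.
Points: 2, 8, 12, 19 (4 total).

4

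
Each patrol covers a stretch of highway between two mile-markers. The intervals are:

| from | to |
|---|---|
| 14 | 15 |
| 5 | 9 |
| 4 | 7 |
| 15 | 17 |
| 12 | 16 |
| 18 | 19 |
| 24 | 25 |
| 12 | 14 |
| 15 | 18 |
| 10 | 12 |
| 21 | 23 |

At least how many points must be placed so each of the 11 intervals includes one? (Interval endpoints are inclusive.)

Process intervals by earliest right end; each time one isn't hit yet, stab at its right endpoint.
By right end: [4,7]  [5,9]  [10,12]  [12,14]  [14,15]  [12,16]  [15,17]  [15,18]  [18,19]  [21,23]  [24,25]
[4,7] uncovered → point at 7; [10,12] uncovered → point at 12; [14,15] uncovered → point at 15; [18,19] uncovered → point at 19; [21,23] uncovered → point at 23; [24,25] uncovered → point at 25.
Points: 7, 12, 15, 19, 23, 25 (6 total).

6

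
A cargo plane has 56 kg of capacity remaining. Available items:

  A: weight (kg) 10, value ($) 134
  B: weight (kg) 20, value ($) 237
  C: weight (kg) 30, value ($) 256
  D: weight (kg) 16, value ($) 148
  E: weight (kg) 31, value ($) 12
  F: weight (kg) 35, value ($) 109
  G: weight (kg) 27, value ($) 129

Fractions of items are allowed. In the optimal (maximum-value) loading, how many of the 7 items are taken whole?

3

Sort by value per unit weight and fill in that order.
Order: A (134/10=13.40) > B (237/20=11.85) > D (148/16=9.25) > C (256/30=8.53) > G (129/27=4.78) > F (109/35=3.11) > E (12/31=0.39)
Fill: take A (10 @ 134) → take B (20 @ 237) → take D (16 @ 148) → take 10/30 of C → 85.33; 56/56 used.
3 item(s) taken whole; one partial (take 10/30 of C).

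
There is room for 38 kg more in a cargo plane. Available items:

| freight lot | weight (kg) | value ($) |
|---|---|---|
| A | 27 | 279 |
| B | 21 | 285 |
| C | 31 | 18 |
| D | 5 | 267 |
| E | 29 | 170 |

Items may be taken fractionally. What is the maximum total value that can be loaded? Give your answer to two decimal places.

Order: D (267/5=53.40) > B (285/21=13.57) > A (279/27=10.33) > E (170/29=5.86) > C (18/31=0.58)
Fill: take D (5 @ 267) → take B (21 @ 285) → take 12/27 of A → 124.00; 38/38 used.
Total value = 676.00

676.00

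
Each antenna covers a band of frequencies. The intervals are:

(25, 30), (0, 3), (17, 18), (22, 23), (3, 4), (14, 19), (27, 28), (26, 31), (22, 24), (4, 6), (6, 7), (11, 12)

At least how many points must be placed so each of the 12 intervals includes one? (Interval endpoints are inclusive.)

Process intervals by earliest right end; each time one isn't hit yet, stab at its right endpoint.
Sorted: [0,3] [3,4] [4,6] [6,7] [11,12] [17,18] [14,19] [22,23] [22,24] [27,28] [25,30] [26,31]
{[0,3],[3,4]} hit by 3; {[4,6],[6,7]} hit by 6; {[11,12]} hit by 12; {[17,18],[14,19]} hit by 18; {[22,23],[22,24]} hit by 23; {[27,28],[25,30],[26,31]} hit by 28.
Points: 3, 6, 12, 18, 23, 28 (6 total).

6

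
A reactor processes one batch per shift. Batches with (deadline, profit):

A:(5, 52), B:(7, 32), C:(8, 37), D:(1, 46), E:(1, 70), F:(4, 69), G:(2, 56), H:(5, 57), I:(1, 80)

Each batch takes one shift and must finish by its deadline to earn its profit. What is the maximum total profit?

383

Sort by profit descending; place each in the latest free slot ≤ its deadline.
Profit order: I=80 E=70 F=69 H=57 G=56 A=52 D=46 C=37 B=32
Assign: I→slot 1, E skipped, F→slot 4, H→slot 5, G→slot 2, A→slot 3, D skipped, C→slot 8, B→slot 7.
Slots: [1:I] [2:G] [3:A] [4:F] [5:H] [7:B] [8:C]
Profit = 80 + 56 + 52 + 69 + 57 + 32 + 37 = 383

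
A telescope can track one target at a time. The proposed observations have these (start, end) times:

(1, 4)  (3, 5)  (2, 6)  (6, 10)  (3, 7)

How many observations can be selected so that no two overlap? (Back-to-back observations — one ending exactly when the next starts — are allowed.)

2

Greedy by earliest finish: after sorting by end time, pick each interval compatible with the last pick.
Sorted by end: (1,4)  (3,5)  (2,6)  (3,7)  (6,10)
take (1,4); take (6,10).
Selected 2 observations.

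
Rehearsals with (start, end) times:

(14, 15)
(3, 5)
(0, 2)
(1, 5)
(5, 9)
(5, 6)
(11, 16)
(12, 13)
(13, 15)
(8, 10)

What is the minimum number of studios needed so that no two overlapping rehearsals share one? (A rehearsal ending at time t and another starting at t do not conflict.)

Count concurrent intervals with a sweep; the peak is the room count.
Events (time:±→running): 0:+→1 1:+→2 2:-→1 3:+→2 5:-→1 5:-→0 5:+→1 5:+→2 6:-→1 8:+→2 9:-→1 10:-→0 11:+→1 12:+→2 13:-→1 13:+→2 14:+→3 … peak 3.

3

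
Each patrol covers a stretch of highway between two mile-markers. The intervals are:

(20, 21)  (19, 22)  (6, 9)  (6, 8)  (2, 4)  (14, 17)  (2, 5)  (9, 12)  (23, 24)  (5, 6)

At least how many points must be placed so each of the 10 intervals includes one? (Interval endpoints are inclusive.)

6

Sorted: [2,4] [2,5] [5,6] [6,8] [6,9] [9,12] [14,17] [20,21] [19,22] [23,24]
{[2,4],[2,5]} hit by 4; {[5,6],[6,8],[6,9]} hit by 6; {[9,12]} hit by 12; {[14,17]} hit by 17; {[20,21],[19,22]} hit by 21; {[23,24]} hit by 24.
Points: 4, 6, 12, 17, 21, 24 (6 total).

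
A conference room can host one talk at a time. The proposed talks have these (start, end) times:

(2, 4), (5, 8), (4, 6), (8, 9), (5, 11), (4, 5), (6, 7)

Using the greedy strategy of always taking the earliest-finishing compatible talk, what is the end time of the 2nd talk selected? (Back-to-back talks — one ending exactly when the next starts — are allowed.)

By end time: (2,4), (4,5), (4,6), (6,7), (5,8), (8,9), (5,11).
Pick (2,4); next start ≥ 4 → (4,5); next start ≥ 5 → (6,7); next start ≥ 7 → (8,9).
Selected: (2,4) (4,5) (6,7) (8,9)

5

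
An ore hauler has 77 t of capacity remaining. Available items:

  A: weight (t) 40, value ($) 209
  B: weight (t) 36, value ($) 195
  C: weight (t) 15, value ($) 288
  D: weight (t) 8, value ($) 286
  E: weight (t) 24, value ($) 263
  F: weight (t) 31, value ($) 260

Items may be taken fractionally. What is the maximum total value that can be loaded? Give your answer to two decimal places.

Sort by value per unit weight and fill in that order.
Order: D (286/8=35.75) > C (288/15=19.20) > E (263/24=10.96) > F (260/31=8.39) > B (195/36=5.42) > A (209/40=5.22)
Fill: take D (8 @ 286) → take C (15 @ 288) → take E (24 @ 263) → take 30/31 of F → 251.61; 77/77 used.
Total value = 1088.61

1088.61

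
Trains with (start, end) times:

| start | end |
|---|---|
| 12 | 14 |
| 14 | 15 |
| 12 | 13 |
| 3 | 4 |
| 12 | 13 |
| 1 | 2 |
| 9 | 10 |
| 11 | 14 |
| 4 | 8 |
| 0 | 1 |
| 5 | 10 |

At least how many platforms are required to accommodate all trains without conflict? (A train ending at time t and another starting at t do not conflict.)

The answer is the maximum number of intervals overlapping at any instant.
Events (time:±→running): 0:+→1 1:-→0 1:+→1 2:-→0 3:+→1 4:-→0 4:+→1 5:+→2 8:-→1 9:+→2 10:-→1 10:-→0 11:+→1 12:+→2 12:+→3 12:+→4 … peak 4.

4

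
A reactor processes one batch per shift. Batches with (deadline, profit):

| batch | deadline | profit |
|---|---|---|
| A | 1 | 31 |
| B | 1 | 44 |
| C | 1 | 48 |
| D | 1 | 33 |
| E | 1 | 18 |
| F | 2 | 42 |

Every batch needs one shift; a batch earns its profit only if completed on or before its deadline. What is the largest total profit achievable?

Take jobs in profit order; each goes to the latest open slot no later than its deadline.
By profit: C(d1,48), B(d1,44), F(d2,42), D(d1,33), A(d1,31), E(d1,18)
C→slot 1; B skipped; F→slot 2; D skipped; A skipped; E skipped.
Profit = 48 + 42 = 90

90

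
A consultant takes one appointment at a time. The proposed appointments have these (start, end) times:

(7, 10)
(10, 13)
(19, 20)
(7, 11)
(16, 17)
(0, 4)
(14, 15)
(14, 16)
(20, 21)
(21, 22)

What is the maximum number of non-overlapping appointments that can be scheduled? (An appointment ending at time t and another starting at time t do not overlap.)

8

Sorted by end: (0,4)  (7,10)  (7,11)  (10,13)  (14,15)  (14,16)  (16,17)  (19,20)  (20,21)  (21,22)
take (0,4); take (7,10); take (10,13); take (14,15); skip (14,16); take (16,17); take (19,20); take (20,21); take (21,22).
Selected 8 appointments.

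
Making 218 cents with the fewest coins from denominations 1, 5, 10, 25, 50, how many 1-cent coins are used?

218 = 4×50 + 1×10 + 1×5 + 3×1
Count of 1: 3

3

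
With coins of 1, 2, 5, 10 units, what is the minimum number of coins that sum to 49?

7

49 − 4×10→9 − 1×5→4 − 2×2→0
Total coins = 4 + 1 + 2 = 7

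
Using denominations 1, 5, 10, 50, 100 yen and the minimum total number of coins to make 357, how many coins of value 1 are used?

2

357 = 3×100 + 1×50 + 1×5 + 2×1
Count of 1: 2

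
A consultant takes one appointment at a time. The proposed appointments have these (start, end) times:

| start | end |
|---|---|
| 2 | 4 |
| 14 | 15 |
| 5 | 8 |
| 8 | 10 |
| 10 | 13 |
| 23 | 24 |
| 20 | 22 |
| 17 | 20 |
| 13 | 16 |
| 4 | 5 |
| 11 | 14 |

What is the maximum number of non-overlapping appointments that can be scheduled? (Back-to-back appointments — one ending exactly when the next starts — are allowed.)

9

Greedy by earliest finish: after sorting by end time, pick each interval compatible with the last pick.
Sorted by end: (2,4)  (4,5)  (5,8)  (8,10)  (10,13)  (11,14)  (14,15)  (13,16)  (17,20)  (20,22)  (23,24)
take (2,4); take (4,5); take (5,8); take (8,10); take (10,13); skip (11,14); take (14,15); take (17,20); take (20,22); take (23,24).
Selected 9 appointments.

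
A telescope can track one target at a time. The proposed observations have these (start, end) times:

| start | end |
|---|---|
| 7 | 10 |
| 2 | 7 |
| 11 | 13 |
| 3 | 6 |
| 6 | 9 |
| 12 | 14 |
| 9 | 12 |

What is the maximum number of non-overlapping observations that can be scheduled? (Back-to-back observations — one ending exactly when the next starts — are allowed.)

4

Order by finish time; keep every interval that doesn't clash with the previous kept one.
By end time: (3,6), (2,7), (6,9), (7,10), (9,12), (11,13), (12,14).
Pick (3,6); next start ≥ 6 → (6,9); next start ≥ 9 → (9,12); next start ≥ 12 → (12,14).
Selected 4 observations.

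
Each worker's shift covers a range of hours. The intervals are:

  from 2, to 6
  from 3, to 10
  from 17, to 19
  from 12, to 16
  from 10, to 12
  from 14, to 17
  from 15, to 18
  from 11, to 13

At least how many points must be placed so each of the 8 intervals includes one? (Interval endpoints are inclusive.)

Sorted: [2,6] [3,10] [10,12] [11,13] [12,16] [14,17] [15,18] [17,19]
{[2,6],[3,10]} hit by 6; {[10,12],[11,13],[12,16]} hit by 12; {[14,17],[15,18],[17,19]} hit by 17.
Points: 6, 12, 17 (3 total).

3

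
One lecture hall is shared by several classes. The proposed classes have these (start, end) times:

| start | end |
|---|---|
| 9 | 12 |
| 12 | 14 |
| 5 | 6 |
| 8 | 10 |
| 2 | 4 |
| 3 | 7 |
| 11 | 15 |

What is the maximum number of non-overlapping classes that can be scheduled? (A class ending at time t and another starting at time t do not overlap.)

4

Sort by end time and greedily take each interval whose start is ≥ the last chosen end.
Sorted by end: (2,4)  (5,6)  (3,7)  (8,10)  (9,12)  (12,14)  (11,15)
take (2,4); take (5,6); take (8,10); take (12,14).
Selected 4 classes.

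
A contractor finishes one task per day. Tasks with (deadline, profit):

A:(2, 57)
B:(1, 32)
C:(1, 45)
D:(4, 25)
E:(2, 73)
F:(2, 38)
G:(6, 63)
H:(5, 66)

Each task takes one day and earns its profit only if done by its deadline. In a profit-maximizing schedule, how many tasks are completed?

5

Sort by profit descending; place each in the latest free slot ≤ its deadline.
Profit order: E=73 H=66 G=63 A=57 C=45 F=38 B=32 D=25
Assign: E→slot 2, H→slot 5, G→slot 6, A→slot 1, C skipped, F skipped, B skipped, D→slot 4.
Slots: [1:A] [2:E] [4:D] [5:H] [6:G]
5 of 8 scheduled.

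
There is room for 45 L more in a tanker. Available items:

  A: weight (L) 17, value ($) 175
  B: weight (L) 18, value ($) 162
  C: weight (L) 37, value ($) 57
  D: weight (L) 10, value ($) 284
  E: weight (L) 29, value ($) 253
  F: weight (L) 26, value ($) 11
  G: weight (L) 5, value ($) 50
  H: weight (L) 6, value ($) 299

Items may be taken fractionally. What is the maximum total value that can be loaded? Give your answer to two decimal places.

871.00

Greedy by value/weight ratio, highest first.
Order: H (299/6=49.83) > D (284/10=28.40) > A (175/17=10.29) > G (50/5=10.00) > B (162/18=9.00) > E (253/29=8.72) > C (57/37=1.54) > F (11/26=0.42)
Fill: take H (6 @ 299) → take D (10 @ 284) → take A (17 @ 175) → take G (5 @ 50) → take 7/18 of B → 63.00; 45/45 used.
Total value = 871.00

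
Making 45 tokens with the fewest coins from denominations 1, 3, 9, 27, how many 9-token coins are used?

2

Greedy: take as many of the largest coin as possible, then repeat with the remainder.
45 − 1×27→18 − 2×9→0
Count of 9: 2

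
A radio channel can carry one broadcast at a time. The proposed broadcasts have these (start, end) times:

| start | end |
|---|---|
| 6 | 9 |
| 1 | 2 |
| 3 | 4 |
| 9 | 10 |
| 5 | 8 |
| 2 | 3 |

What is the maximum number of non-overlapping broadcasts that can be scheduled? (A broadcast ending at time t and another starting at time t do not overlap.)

Order by finish time; keep every interval that doesn't clash with the previous kept one.
By end time: (1,2), (2,3), (3,4), (5,8), (6,9), (9,10).
Pick (1,2); next start ≥ 2 → (2,3); next start ≥ 3 → (3,4); next start ≥ 4 → (5,8); next start ≥ 8 → (9,10).
Selected 5 broadcasts.

5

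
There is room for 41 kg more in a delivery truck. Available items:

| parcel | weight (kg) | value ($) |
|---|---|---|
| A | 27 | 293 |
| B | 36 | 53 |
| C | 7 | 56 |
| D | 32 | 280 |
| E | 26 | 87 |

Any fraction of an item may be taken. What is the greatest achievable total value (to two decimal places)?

Order: A (293/27=10.85) > D (280/32=8.75) > C (56/7=8.00) > E (87/26=3.35) > B (53/36=1.47)
Fill: take A (27 @ 293) → take 14/32 of D → 122.50; 41/41 used.
Total value = 415.50

415.50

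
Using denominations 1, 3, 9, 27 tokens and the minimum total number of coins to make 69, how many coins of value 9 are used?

1

69 = 2×27 + 1×9 + 2×3
Count of 9: 1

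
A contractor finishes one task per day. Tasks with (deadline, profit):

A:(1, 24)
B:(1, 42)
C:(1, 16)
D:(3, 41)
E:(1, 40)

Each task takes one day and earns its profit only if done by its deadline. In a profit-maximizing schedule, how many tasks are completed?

2

Sort by profit descending; place each in the latest free slot ≤ its deadline.
By profit: B(d1,42), D(d3,41), E(d1,40), A(d1,24), C(d1,16)
B→slot 1; D→slot 3; E skipped; A skipped; C skipped.
2 of 5 scheduled.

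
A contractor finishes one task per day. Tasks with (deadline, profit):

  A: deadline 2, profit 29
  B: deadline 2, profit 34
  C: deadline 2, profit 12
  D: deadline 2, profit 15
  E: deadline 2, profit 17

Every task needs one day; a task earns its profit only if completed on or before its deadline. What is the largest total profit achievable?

63

Sort by profit descending; place each in the latest free slot ≤ its deadline.
By profit: B(d2,34), A(d2,29), E(d2,17), D(d2,15), C(d2,12)
B→slot 2; A→slot 1; E skipped; D skipped; C skipped.
Profit = 29 + 34 = 63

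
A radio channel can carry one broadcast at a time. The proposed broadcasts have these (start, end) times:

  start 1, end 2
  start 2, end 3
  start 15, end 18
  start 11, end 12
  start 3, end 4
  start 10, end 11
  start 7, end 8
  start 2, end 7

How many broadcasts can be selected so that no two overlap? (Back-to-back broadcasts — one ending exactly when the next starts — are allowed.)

7

Sort by end time and greedily take each interval whose start is ≥ the last chosen end.
By end time: (1,2), (2,3), (3,4), (2,7), (7,8), (10,11), (11,12), (15,18).
Pick (1,2); next start ≥ 2 → (2,3); next start ≥ 3 → (3,4); next start ≥ 4 → (7,8); next start ≥ 8 → (10,11); next start ≥ 11 → (11,12); next start ≥ 12 → (15,18).
Selected 7 broadcasts.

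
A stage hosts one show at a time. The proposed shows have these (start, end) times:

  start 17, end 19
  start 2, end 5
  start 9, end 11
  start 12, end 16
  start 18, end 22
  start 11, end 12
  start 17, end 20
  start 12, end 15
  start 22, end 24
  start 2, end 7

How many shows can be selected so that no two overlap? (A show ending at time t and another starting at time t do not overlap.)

By end time: (2,5), (2,7), (9,11), (11,12), (12,15), (12,16), (17,19), (17,20), (18,22), (22,24).
Pick (2,5); next start ≥ 5 → (9,11); next start ≥ 11 → (11,12); next start ≥ 12 → (12,15); next start ≥ 15 → (17,19); next start ≥ 19 → (22,24).
Selected 6 shows.

6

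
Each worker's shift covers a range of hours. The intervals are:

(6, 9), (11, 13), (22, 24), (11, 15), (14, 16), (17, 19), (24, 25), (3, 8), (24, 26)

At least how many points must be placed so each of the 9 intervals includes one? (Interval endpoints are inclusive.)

5

Sort by right endpoint; whenever an interval is uncovered, place a point at its right end.
Sorted: [3,8] [6,9] [11,13] [11,15] [14,16] [17,19] [22,24] [24,25] [24,26]
{[3,8],[6,9]} hit by 8; {[11,13],[11,15]} hit by 13; {[14,16]} hit by 16; {[17,19]} hit by 19; {[22,24],[24,25],[24,26]} hit by 24.
Points: 8, 13, 16, 19, 24 (5 total).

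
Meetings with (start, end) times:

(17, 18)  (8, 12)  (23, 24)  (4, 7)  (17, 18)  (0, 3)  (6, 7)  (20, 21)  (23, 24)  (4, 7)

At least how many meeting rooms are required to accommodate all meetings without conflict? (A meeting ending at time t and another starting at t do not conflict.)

starts: [0, 4, 4, 6, 8, 17, 17, 20, 23, 23]
ends:   [3, 7, 7, 7, 12, 18, 18, 21, 24, 24]
s0→1 e3→0 s4→1 s4→2 s6→3  — peak 3.

3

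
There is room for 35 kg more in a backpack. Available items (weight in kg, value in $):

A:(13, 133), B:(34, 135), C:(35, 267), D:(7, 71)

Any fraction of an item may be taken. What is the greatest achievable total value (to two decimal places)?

318.43

Ratios (sorted): A 10.23, D 10.14, C 7.63, B 3.97
take A (13 @ 133); take D (7 @ 71); take 15/35 of C → 114.43. Capacity used 35/35.
Total value = 318.43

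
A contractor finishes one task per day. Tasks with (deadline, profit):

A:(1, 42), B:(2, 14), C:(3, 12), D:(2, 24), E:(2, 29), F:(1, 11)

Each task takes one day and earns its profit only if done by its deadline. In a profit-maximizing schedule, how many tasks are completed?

Profit order: A=42 E=29 D=24 B=14 C=12 F=11
Assign: A→slot 1, E→slot 2, D skipped, B skipped, C→slot 3, F skipped.
Slots: [1:A] [2:E] [3:C]
3 of 6 scheduled.

3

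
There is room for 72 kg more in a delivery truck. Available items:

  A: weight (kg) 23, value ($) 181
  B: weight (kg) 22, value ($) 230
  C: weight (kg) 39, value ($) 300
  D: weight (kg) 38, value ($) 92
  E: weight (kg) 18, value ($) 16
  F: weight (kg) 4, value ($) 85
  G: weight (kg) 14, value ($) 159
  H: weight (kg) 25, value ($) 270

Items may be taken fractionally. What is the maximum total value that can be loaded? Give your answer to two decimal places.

Sort by value per unit weight and fill in that order.
Ratios (sorted): F 21.25, G 11.36, H 10.80, B 10.45, A 7.87, C 7.69, D 2.42, E 0.89
take F (4 @ 85); take G (14 @ 159); take H (25 @ 270); take B (22 @ 230); take 7/23 of A → 55.09. Capacity used 72/72.
Total value = 799.09

799.09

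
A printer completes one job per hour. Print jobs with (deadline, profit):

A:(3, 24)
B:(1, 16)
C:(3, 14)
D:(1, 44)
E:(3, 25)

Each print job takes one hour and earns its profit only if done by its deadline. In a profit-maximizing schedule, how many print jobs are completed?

3

Profit order: D=44 E=25 A=24 B=16 C=14
Assign: D→slot 1, E→slot 3, A→slot 2, B skipped, C skipped.
Slots: [1:D] [2:A] [3:E]
3 of 5 scheduled.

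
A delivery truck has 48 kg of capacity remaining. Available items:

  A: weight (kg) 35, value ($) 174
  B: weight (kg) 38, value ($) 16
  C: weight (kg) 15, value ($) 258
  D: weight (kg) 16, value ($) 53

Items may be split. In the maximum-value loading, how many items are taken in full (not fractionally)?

1

Ratios (sorted): C 17.20, A 4.97, D 3.31, B 0.42
take C (15 @ 258); take 33/35 of A → 164.06. Capacity used 48/48.
1 item(s) taken whole; one partial (take 33/35 of A).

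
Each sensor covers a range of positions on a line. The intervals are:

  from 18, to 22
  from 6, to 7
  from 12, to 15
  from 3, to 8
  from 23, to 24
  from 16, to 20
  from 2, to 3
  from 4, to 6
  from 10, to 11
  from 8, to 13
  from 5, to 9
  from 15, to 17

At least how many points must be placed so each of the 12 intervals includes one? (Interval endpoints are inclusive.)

6

Process intervals by earliest right end; each time one isn't hit yet, stab at its right endpoint.
By right end: [2,3]  [4,6]  [6,7]  [3,8]  [5,9]  [10,11]  [8,13]  [12,15]  [15,17]  [16,20]  [18,22]  [23,24]
[2,3] uncovered → point at 3; [4,6] uncovered → point at 6; [10,11] uncovered → point at 11; [12,15] uncovered → point at 15; [16,20] uncovered → point at 20; [23,24] uncovered → point at 24.
Points: 3, 6, 11, 15, 20, 24 (6 total).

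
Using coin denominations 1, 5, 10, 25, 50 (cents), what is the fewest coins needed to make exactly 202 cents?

Greedy: take as many of the largest coin as possible, then repeat with the remainder.
202 = 4×50 + 2×1
Total coins = 4 + 2 = 6

6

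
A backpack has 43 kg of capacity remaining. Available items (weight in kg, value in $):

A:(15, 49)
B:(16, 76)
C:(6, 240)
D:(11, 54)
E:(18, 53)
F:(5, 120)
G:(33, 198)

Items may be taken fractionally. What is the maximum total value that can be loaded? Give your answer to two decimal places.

Order: C (240/6=40.00) > F (120/5=24.00) > G (198/33=6.00) > D (54/11=4.91) > B (76/16=4.75) > A (49/15=3.27) > E (53/18=2.94)
Fill: take C (6 @ 240) → take F (5 @ 120) → take 32/33 of G → 192.00; 43/43 used.
Total value = 552.00

552.00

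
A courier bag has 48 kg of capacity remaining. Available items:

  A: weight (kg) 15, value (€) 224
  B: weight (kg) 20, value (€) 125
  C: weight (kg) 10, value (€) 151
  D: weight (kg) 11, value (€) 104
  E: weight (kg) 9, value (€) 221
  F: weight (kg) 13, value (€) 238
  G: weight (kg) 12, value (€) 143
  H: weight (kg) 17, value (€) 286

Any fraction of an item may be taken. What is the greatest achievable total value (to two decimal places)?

880.90

Greedy by value/weight ratio, highest first.
Ratios (sorted): E 24.56, F 18.31, H 16.82, C 15.10, A 14.93, G 11.92, D 9.45, B 6.25
take E (9 @ 221); take F (13 @ 238); take H (17 @ 286); take 9/10 of C → 135.90. Capacity used 48/48.
Total value = 880.90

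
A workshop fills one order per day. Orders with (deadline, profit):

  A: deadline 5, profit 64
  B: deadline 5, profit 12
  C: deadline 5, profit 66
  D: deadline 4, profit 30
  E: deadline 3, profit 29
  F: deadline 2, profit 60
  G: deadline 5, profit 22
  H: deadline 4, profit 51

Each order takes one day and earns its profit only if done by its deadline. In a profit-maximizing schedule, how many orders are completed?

Sort by profit descending; place each in the latest free slot ≤ its deadline.
Profit order: C=66 A=64 F=60 H=51 D=30 E=29 G=22 B=12
Assign: C→slot 5, A→slot 4, F→slot 2, H→slot 3, D→slot 1, E skipped, G skipped, B skipped.
Slots: [1:D] [2:F] [3:H] [4:A] [5:C]
5 of 8 scheduled.

5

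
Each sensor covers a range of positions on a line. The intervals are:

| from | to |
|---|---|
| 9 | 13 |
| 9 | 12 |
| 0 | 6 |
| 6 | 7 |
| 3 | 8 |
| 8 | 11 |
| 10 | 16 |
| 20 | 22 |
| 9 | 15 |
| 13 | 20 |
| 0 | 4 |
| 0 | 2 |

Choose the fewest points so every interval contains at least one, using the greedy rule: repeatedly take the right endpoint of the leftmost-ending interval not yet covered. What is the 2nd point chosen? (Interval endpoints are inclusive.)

Process intervals by earliest right end; each time one isn't hit yet, stab at its right endpoint.
By right end: [0,2]  [0,4]  [0,6]  [6,7]  [3,8]  [8,11]  [9,12]  [9,13]  [9,15]  [10,16]  [13,20]  [20,22]
[0,2] uncovered → point at 2; [6,7] uncovered → point at 7; [8,11] uncovered → point at 11; [13,20] uncovered → point at 20.
Points: 2, 7, 11, 20 (4 total).

7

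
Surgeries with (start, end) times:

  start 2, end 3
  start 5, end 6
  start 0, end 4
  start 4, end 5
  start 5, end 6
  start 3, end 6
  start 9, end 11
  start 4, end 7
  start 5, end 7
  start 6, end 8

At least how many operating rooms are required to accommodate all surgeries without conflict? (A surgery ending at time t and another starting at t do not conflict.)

The answer is the maximum number of intervals overlapping at any instant.
starts: [0, 2, 3, 4, 4, 5, 5, 5, 6, 9]
ends:   [3, 4, 5, 6, 6, 6, 7, 7, 8, 11]
s0→1 s2→2 e3→1 s3→2 e4→1 s4→2 s4→3 e5→2 s5→3 s5→4 s5→5  — peak 5.

5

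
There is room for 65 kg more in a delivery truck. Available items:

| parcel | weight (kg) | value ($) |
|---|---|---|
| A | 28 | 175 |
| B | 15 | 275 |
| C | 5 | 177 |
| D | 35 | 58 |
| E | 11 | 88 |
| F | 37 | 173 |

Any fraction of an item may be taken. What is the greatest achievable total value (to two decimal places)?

743.05

Order: C (177/5=35.40) > B (275/15=18.33) > E (88/11=8.00) > A (175/28=6.25) > F (173/37=4.68) > D (58/35=1.66)
Fill: take C (5 @ 177) → take B (15 @ 275) → take E (11 @ 88) → take A (28 @ 175) → take 6/37 of F → 28.05; 65/65 used.
Total value = 743.05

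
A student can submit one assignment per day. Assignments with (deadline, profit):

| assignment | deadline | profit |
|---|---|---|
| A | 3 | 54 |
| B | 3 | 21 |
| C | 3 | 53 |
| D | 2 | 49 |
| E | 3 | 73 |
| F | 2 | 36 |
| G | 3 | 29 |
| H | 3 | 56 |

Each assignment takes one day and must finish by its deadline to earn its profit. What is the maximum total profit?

Sort by profit descending; place each in the latest free slot ≤ its deadline.
By profit: E(d3,73), H(d3,56), A(d3,54), C(d3,53), D(d2,49), F(d2,36), G(d3,29), B(d3,21)
E→slot 3; H→slot 2; A→slot 1; C skipped; D skipped; F skipped; G skipped; B skipped.
Profit = 54 + 56 + 73 = 183

183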